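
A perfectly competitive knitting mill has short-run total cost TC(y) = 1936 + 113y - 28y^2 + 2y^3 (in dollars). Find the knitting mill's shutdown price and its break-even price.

Shutdown price = $15; break-even price = $223

AVC = 113 - 28y + 2y^2; minimized at y = 7, giving min AVC = $15. That is the shutdown price.
ATC = 1936/y + 113 - 28y + 2y^2. Setting dATC/dy = −1936/y^2 − 28 + 4y = 0 gives y = 11 (since 4·11^3 − 28·11^2 = 1936).
min ATC = 1936/11 + 113 − 28·11 + 2·11^2 = $223. That is the break-even price.
For $15 ≤ P < $223 the firm produces at a loss; below $15 it shuts down.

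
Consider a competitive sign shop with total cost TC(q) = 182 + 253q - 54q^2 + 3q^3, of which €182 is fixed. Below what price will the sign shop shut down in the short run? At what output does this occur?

The firm shuts down when price falls below the minimum of average variable cost. AVC = VC/q = 253 - 54q + 3q^2.
At the minimum of AVC, MC = AVC. MC = 253 - 108q + 9q^2; setting MC = AVC gives 6q^2 - 54q = 0, so q = 9. min AVC = 10.
For P < €10 the firm produces nothing.

€10 per unit, at q = 9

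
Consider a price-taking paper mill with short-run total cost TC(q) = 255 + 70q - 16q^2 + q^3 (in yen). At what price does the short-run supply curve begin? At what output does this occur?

The firm shuts down when price falls below the minimum of average variable cost. AVC = VC/q = 70 - 16q + q^2.
At the minimum of AVC, MC = AVC. MC = 70 - 32q + 3q^2; setting MC = AVC gives 2q^2 - 16q = 0, so q = 8. min AVC = 6.
The firm shuts down for any P below ¥6.

¥6 per unit, at q = 8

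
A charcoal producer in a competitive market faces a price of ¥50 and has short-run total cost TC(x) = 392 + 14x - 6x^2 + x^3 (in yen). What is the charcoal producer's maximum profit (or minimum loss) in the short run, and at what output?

Profit = -¥176 at x = 6

AVC = 14 - 6x + x^2; min AVC = ¥5 at x = 3. Since P = ¥50 ≥ min AVC, the firm produces.
MC = 14 - 12x + 3x^2. Setting P = MC and taking the root on the rising branch gives x* = 6.
TR = 50·6 = 300. TC = 392 + 84 = 476. Profit = 300 − 476 = -¥176.
By producing, the firm covers all variable cost plus ¥216 of fixed cost; shutting down would lose the full ¥392.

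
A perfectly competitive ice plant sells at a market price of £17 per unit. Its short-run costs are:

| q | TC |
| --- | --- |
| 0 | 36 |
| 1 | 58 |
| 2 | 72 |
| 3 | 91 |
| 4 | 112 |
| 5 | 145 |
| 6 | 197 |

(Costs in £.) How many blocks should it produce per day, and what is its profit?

q = 0 (shut down); profit = -£36

Compute π = P·q − TC at each output: q=0: -36; q=1: -41; q=2: -38; q=3: -40; q=4: -44; q=5: -60; q=6: -95.
Profit is highest at q = 0. Equivalently, the lowest AVC in the table is 36/2 ≈ £18 at q = 2, and P = £17 falls below it — price never covers variable cost, so the firm shuts down and loses only its fixed cost.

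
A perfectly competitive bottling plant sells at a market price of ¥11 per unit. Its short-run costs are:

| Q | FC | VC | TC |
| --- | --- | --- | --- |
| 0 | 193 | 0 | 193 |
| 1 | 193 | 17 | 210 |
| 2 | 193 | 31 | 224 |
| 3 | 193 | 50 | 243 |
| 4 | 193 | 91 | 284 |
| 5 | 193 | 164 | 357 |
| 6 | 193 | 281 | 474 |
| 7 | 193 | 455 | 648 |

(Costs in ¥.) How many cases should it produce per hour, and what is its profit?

Q = 0 (shut down); profit = -¥193

Tabulate TR − TC: Q=0: -193; Q=1: -199; Q=2: -202; Q=3: -210; Q=4: -240; Q=5: -302; Q=6: -408; Q=7: -571.
Profit is highest at Q = 0. Equivalently, the lowest AVC in the table is 31/2 ≈ ¥15.50 at Q = 2, and P = ¥11 falls below it — price never covers variable cost, so the firm shuts down and loses only its fixed cost.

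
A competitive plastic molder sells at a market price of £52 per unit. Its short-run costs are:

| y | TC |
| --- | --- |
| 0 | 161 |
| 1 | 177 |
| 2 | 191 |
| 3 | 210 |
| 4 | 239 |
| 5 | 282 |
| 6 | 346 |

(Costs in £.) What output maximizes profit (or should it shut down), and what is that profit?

Compute π = P·y − TC at each output: y=0: -161; y=1: -125; y=2: -87; y=3: -54; y=4: -31; y=5: -22; y=6: -34.
Profit is maximized at y = 5. AVC there is 121/5 = £24.20 ≤ P, so producing beats shutting down (which would give -£161).

y = 5; profit = -£22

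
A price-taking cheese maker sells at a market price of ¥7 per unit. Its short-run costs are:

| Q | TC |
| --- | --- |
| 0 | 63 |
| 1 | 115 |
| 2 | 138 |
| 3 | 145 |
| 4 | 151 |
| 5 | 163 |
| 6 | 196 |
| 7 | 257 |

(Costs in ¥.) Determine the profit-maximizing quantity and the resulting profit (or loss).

Profit at each row (π = 7Q − TC): Q=0: -63; Q=1: -108; Q=2: -124; Q=3: -124; Q=4: -123; Q=5: -128; Q=6: -154; Q=7: -208.
Profit is highest at Q = 0. Equivalently, the lowest AVC in the table is 100/5 ≈ ¥20 at Q = 5, and P = ¥7 falls below it — price never covers variable cost, so the firm shuts down and loses only its fixed cost.

Q = 0 (shut down); profit = -¥63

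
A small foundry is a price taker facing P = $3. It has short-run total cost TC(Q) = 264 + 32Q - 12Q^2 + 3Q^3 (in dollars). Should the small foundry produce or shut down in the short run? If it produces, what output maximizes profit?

Strip out fixed cost: VC = 32Q - 12Q^2 + 3Q^3. Then AVC = 32 - 12Q + 3Q^2 and MC = 32 - 24Q + 9Q^2.
AVC hits its minimum where MC = AVC, at Q = 2, giving min AVC = 32 - 12·2 + 3·2^2 = $20.
Since P = $3 < min AVC = $20, price fails to cover variable cost at any output.
Best response: produce nothing and absorb the $264 fixed cost.

Shut down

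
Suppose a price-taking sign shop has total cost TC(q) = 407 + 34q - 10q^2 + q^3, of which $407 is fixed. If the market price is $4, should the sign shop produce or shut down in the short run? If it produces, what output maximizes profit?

Shut down

From TC, MC = TC'(q) = 34 - 20q + 3q^2 and AVC = VC/q = 34 - 10q + q^2.
The AVC parabola has its vertex at q = 10/2 = 5, where AVC = 34 - 10·5 + 5^2 = $9.
P = $4 lies below min AVC = $9; no output level covers variable cost.
Shutting down limits the loss to fixed cost, $407.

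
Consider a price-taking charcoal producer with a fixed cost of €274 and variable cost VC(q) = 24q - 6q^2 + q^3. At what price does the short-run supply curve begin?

€15 per unit

The shutdown price is the minimum of AVC. VC = 24q - 6q^2 + q^3, so AVC = 24 - 6q + q^2.
At the minimum of AVC, MC = AVC. MC = 24 - 12q + 3q^2; setting MC = AVC gives 2q^2 - 6q = 0, so q = 3. min AVC = 15.
The firm shuts down for any P below €15.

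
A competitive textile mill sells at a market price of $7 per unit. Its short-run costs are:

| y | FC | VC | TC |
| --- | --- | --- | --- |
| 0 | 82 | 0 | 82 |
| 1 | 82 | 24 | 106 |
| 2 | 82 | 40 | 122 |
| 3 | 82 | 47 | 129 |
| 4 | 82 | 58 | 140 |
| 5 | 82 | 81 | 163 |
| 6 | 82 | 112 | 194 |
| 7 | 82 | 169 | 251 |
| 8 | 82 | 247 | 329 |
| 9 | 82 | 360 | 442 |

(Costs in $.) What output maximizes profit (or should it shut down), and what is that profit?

y = 0 (shut down); profit = -$82

Profit at each row (π = 7y − TC): y=0: -82; y=1: -99; y=2: -108; y=3: -108; y=4: -112; y=5: -128; y=6: -152; y=7: -202; y=8: -273; y=9: -379.
Profit is highest at y = 0. Equivalently, the lowest AVC in the table is 58/4 ≈ $14.50 at y = 4, and P = $7 falls below it — price never covers variable cost, so the firm shuts down and loses only its fixed cost.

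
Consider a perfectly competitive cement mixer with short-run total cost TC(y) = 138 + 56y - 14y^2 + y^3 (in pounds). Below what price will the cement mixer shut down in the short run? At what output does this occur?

£7 per unit, at y = 7

The shutdown price is the minimum of AVC. VC = 56y - 14y^2 + y^3, so AVC = 56 - 14y + y^2.
dAVC/dy = -14 + 2y = 0 gives y = 7. min AVC = 56 - 14·7 + 7^2 = 7.
So the shutdown price is £7.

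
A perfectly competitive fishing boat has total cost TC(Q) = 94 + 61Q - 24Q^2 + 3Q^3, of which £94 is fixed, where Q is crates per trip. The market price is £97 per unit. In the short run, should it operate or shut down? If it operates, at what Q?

Produce at Q = 6

Variable cost is VC = 61Q - 24Q^2 + 3Q^3, so AVC = VC/Q = 61 - 24Q + 3Q^2 and MC = dTC/dQ = 61 - 48Q + 9Q^2.
The AVC parabola has its vertex at Q = 24/6 = 4, where AVC = 61 - 24·4 + 3·4^2 = £13.
Because £97 ≥ £13, revenue can cover variable cost; the firm operates.
Set P = MC: 97 = 61 - 48Q + 9Q^2 → -36 - 48Q + 9Q^2 = 0. The roots are Q = -2/3 and Q = 6; the profit-maximizing output is on the rising part of MC, so Q* = 6.
Check: AVC at Q = 6 is £25 ≤ P, so revenue covers variable cost.
Profit = P·Q − TC = 97·6 − 244 = £338.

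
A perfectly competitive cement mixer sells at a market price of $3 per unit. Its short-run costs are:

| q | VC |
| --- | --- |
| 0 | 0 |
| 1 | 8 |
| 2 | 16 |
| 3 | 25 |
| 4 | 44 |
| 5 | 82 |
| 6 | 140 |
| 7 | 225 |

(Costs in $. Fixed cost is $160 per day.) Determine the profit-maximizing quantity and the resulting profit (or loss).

Tabulate TR − TC: q=0: -160; q=1: -165; q=2: -170; q=3: -176; q=4: -192; q=5: -227; q=6: -282; q=7: -364.
Profit is highest at q = 0. Equivalently, the lowest AVC in the table is 8/1 ≈ $8 at q = 1, and P = $3 falls below it — price never covers variable cost, so the firm shuts down and loses only its fixed cost.

q = 0 (shut down); profit = -$160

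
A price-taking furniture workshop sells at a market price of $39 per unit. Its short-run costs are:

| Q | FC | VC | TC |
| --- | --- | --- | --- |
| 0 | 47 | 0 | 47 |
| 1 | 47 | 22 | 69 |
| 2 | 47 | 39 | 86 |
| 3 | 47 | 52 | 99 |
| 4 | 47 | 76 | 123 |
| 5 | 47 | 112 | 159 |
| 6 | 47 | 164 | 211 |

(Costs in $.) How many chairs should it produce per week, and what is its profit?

Q = 5; profit = $36

Compute π = P·Q − TC at each output: Q=0: -47; Q=1: -30; Q=2: -8; Q=3: 18; Q=4: 33; Q=5: 36; Q=6: 23.
Profit is maximized at Q = 5. AVC there is 112/5 = $22.40 ≤ P, so producing beats shutting down (which would give -$47).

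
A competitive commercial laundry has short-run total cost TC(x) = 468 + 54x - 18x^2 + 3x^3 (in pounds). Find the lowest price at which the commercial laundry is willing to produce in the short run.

Short-run supply begins at min AVC. From VC = 54x - 18x^2 + 3x^3, AVC = 54 - 18x + 3x^2.
dAVC/dx = -18 + 6x = 0 gives x = 3. min AVC = 54 - 18·3 + 3·3^2 = 27.
For P < £27 the firm produces nothing.

£27 per unit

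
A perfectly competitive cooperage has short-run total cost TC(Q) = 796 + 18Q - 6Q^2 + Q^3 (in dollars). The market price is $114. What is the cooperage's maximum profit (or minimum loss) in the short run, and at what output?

Profit = -$156 at Q = 8

AVC = 18 - 6Q + Q^2; min AVC = $9 at Q = 3. Since P = $114 ≥ min AVC, the firm produces.
MC = 18 - 12Q + 3Q^2. Setting P = MC and taking the root on the rising branch gives Q* = 8.
TR = 114·8 = 912. TC = 796 + 272 = 1068. Profit = 912 − 1068 = -$156.
That loss of $156 beats the $796 the firm would lose by shutting down; producing recovers $640 of fixed cost.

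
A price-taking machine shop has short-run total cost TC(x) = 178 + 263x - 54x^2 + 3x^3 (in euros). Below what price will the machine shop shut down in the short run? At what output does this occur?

Short-run supply begins at min AVC. From VC = 263x - 54x^2 + 3x^3, AVC = 263 - 54x + 3x^2.
At the minimum of AVC, MC = AVC. MC = 263 - 108x + 9x^2; setting MC = AVC gives 6x^2 - 54x = 0, so x = 9. min AVC = 20.
The firm shuts down for any P below €20.

€20 per unit, at x = 9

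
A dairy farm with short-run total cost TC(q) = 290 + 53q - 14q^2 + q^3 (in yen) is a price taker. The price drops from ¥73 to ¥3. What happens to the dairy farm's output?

AVC = 53 - 14q + q^2, minimized at q = 7 where min AVC = ¥4. MC = 53 - 28q + 3q^2.
With P = ¥73 above the shutdown price, P = MC gives q = 10.
At P = ¥3 < min AVC = ¥4, price no longer covers variable cost at any output, so the firm shuts down: q = 0.

Output falls from 10 to 0 (the firm shuts down)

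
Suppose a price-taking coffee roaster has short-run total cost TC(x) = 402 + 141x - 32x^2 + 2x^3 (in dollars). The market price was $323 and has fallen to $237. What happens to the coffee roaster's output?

MC = 141 - 64x + 6x^2; the shutdown threshold is min AVC = $13 (at x = 8).
With P = $323 above the shutdown price, P = MC gives x = 13.
At P = $237 ≥ min AVC, set P = MC: x = 12. The firm stays open but cuts output.

Output falls from 13 to 12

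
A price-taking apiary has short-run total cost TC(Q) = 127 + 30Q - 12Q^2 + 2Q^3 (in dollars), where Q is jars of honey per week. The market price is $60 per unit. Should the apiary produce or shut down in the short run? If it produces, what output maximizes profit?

Produce at Q = 5

From TC, MC = TC'(Q) = 30 - 24Q + 6Q^2 and AVC = VC/Q = 30 - 12Q + 2Q^2.
The AVC parabola has its vertex at Q = 12/4 = 3, where AVC = 30 - 12·3 + 2·3^2 = $12.
Since P = $60 ≥ min AVC = $12, price covers variable cost and the firm should produce.
Set P = MC: 60 = 30 - 24Q + 6Q^2 → -30 - 24Q + 6Q^2 = 0. The roots are Q = -1 and Q = 5; the profit-maximizing output is on the rising part of MC, so Q* = 5.
Check: AVC at Q = 5 is $20 ≤ P, so revenue covers variable cost.
Profit = P·Q − TC = 60·5 − 227 = $73.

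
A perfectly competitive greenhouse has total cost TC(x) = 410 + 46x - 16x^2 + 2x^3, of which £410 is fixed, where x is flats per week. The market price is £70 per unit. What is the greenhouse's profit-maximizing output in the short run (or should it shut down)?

Produce at x = 6

Strip out fixed cost: VC = 46x - 16x^2 + 2x^3. Then AVC = 46 - 16x + 2x^2 and MC = 46 - 32x + 6x^2.
AVC is minimized where dAVC/dx = -16 + 4x = 0, at x = 4; min AVC = 46 - 16·4 + 2·4^2 = £14.
Since P = £70 ≥ min AVC = £14, price covers variable cost and the firm should produce.
P = MC gives -24 - 32x + 6x^2 = 0, with roots -2/3 and 6. Take the larger (rising MC): x* = 6.
Check: AVC at x = 6 is £22 ≤ P, so revenue covers variable cost.
Profit = P·x − TC = 70·6 − 542 = -£122, a loss, but smaller than the £410 fixed cost the firm would lose by shutting down.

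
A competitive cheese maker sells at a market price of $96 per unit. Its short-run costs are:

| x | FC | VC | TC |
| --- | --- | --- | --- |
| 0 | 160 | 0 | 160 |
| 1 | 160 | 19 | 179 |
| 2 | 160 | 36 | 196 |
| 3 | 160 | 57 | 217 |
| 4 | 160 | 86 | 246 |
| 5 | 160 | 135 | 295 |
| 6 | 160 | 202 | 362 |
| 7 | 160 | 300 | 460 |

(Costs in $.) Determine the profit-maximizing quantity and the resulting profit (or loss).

x = 6; profit = $214

Profit at each row (π = 96x − TC): x=0: -160; x=1: -83; x=2: -4; x=3: 71; x=4: 138; x=5: 185; x=6: 214; x=7: 212.
Profit is maximized at x = 6. AVC there is 202/6 = $33.67 ≤ P, so producing beats shutting down (which would give -$160).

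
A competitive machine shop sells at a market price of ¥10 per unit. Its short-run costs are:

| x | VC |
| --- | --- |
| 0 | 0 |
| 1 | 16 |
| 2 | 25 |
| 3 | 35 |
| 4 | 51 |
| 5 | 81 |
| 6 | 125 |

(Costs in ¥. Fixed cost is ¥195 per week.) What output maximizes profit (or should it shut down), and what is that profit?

Compute π = P·x − TC at each output: x=0: -195; x=1: -201; x=2: -200; x=3: -200; x=4: -206; x=5: -226; x=6: -260.
Profit is highest at x = 0. Equivalently, the lowest AVC in the table is 35/3 ≈ ¥11.67 at x = 3, and P = ¥10 falls below it — price never covers variable cost, so the firm shuts down and loses only its fixed cost.

x = 0 (shut down); profit = -¥195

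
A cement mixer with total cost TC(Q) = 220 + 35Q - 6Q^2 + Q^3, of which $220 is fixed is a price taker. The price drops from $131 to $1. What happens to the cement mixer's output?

Output falls from 8 to 0 (the firm shuts down)

MC = 35 - 12Q + 3Q^2; the shutdown threshold is min AVC = $26 (at Q = 3).
With P = $131 above the shutdown price, P = MC gives Q = 8.
At P = $1 < min AVC = $26, price no longer covers variable cost at any output, so the firm shuts down: Q = 0.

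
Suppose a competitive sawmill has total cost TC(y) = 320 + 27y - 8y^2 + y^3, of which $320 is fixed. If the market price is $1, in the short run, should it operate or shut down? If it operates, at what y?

Strip out fixed cost: VC = 27y - 8y^2 + y^3. Then AVC = 27 - 8y + y^2 and MC = 27 - 16y + 3y^2.
AVC is minimized where dAVC/dy = -8 + 2y = 0, at y = 4; min AVC = 27 - 8·4 + 4^2 = $11.
P = $1 lies below min AVC = $11; no output level covers variable cost.
Shutting down limits the loss to fixed cost, $320.

Shut down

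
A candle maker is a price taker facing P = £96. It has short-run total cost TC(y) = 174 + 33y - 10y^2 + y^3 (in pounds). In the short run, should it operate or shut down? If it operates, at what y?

Produce at y = 9

Variable cost is VC = 33y - 10y^2 + y^3, so AVC = VC/y = 33 - 10y + y^2 and MC = dTC/dy = 33 - 20y + 3y^2.
AVC hits its minimum where MC = AVC, at y = 5, giving min AVC = 33 - 10·5 + 5^2 = £8.
Because £96 ≥ £8, revenue can cover variable cost; the firm operates.
P = MC gives -63 - 20y + 3y^2 = 0, with roots -7/3 and 9. Take the larger (rising MC): y* = 9.
Check: AVC at y = 9 is £24 ≤ P, so revenue covers variable cost.
Profit = P·y − TC = 96·9 − 390 = £474.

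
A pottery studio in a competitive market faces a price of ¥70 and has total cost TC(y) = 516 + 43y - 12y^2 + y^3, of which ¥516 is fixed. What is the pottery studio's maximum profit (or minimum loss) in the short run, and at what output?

AVC = 43 - 12y + y^2; min AVC = ¥7 at y = 6. Since P = ¥70 ≥ min AVC, the firm produces.
With MC = 43 - 24y + 3y^2, P = MC on the upward-sloping part at y* = 9.
TR = 70·9 = 630. TC = 516 + 144 = 660. Profit = 630 − 660 = -¥30.
By producing, the firm covers all variable cost plus ¥486 of fixed cost; shutting down would lose the full ¥516.

Profit = -¥30 at y = 9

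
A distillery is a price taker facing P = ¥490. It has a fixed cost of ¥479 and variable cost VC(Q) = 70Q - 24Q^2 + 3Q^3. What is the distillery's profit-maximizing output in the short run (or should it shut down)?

From TC, MC = TC'(Q) = 70 - 48Q + 9Q^2 and AVC = VC/Q = 70 - 24Q + 3Q^2.
AVC is minimized where dAVC/dQ = -24 + 6Q = 0, at Q = 4; min AVC = 70 - 24·4 + 3·4^2 = ¥22.
Because ¥490 ≥ ¥22, revenue can cover variable cost; the firm operates.
P = MC gives -420 - 48Q + 9Q^2 = 0, with roots -14/3 and 10. Take the larger (rising MC): Q* = 10.
Check: AVC at Q = 10 is ¥130 ≤ P, so revenue covers variable cost.
Profit = P·Q − TC = 490·10 − 1779 = ¥3121.

Produce at Q = 10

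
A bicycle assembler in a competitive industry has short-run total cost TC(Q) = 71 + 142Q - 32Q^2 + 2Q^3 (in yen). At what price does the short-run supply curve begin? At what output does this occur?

Short-run supply begins at min AVC. From VC = 142Q - 32Q^2 + 2Q^3, AVC = 142 - 32Q + 2Q^2.
At the minimum of AVC, MC = AVC. MC = 142 - 64Q + 6Q^2; setting MC = AVC gives 4Q^2 - 32Q = 0, so Q = 8. min AVC = 14.
For P < ¥14 the firm produces nothing.

¥14 per unit, at Q = 8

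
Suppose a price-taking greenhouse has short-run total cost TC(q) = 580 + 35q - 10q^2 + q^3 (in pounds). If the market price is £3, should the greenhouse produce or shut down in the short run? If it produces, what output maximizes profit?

Strip out fixed cost: VC = 35q - 10q^2 + q^3. Then AVC = 35 - 10q + q^2 and MC = 35 - 20q + 3q^2.
AVC hits its minimum where MC = AVC, at q = 5, giving min AVC = 35 - 10·5 + 5^2 = £10.
P = £3 lies below min AVC = £10; no output level covers variable cost.
The firm minimizes its loss by shutting down and losing only its fixed cost of £580.

Shut down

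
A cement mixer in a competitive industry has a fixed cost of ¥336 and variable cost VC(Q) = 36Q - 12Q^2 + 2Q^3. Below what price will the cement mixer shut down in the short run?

¥18 per unit

The shutdown price is the minimum of AVC. VC = 36Q - 12Q^2 + 2Q^3, so AVC = 36 - 12Q + 2Q^2.
dAVC/dQ = -12 + 4Q = 0 gives Q = 3. min AVC = 36 - 12·3 + 2·3^2 = 18.
The firm shuts down for any P below ¥18.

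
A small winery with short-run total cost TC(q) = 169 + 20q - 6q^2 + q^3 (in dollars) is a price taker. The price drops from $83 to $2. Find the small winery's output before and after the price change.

Output falls from 7 to 0 (the firm shuts down)

AVC = 20 - 6q + q^2, minimized at q = 3 where min AVC = $11. MC = 20 - 12q + 3q^2.
With P = $83 above the shutdown price, P = MC gives q = 7.
At P = $2 < min AVC = $11, price no longer covers variable cost at any output, so the firm shuts down: q = 0.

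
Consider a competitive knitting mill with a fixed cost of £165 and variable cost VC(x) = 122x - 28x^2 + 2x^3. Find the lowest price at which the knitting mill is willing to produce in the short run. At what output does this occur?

The firm shuts down when price falls below the minimum of average variable cost. AVC = VC/x = 122 - 28x + 2x^2.
dAVC/dx = -28 + 4x = 0 gives x = 7. min AVC = 122 - 28·7 + 2·7^2 = 24.
For P < £24 the firm produces nothing.

£24 per unit, at x = 7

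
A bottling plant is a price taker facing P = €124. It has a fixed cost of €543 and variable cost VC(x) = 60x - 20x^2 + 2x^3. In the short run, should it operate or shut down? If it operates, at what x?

Produce at x = 8

Strip out fixed cost: VC = 60x - 20x^2 + 2x^3. Then AVC = 60 - 20x + 2x^2 and MC = 60 - 40x + 6x^2.
The AVC parabola has its vertex at x = 20/4 = 5, where AVC = 60 - 20·5 + 2·5^2 = €10.
Because €124 ≥ €10, revenue can cover variable cost; the firm operates.
P = MC gives -64 - 40x + 6x^2 = 0, with roots -4/3 and 8. Take the larger (rising MC): x* = 8.
Check: AVC at x = 8 is €28 ≤ P, so revenue covers variable cost.
Profit = P·x − TC = 124·8 − 767 = €225.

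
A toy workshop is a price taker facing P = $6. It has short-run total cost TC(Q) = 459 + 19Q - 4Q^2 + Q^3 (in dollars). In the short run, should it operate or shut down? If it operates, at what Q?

Shut down

Variable cost is VC = 19Q - 4Q^2 + Q^3, so AVC = VC/Q = 19 - 4Q + Q^2 and MC = dTC/dQ = 19 - 8Q + 3Q^2.
AVC is minimized where dAVC/dQ = -4 + 2Q = 0, at Q = 2; min AVC = 19 - 4·2 + 2^2 = $15.
With P < min AVC ($6 < $15), every unit sold adds to the loss.
Shutting down limits the loss to fixed cost, $459.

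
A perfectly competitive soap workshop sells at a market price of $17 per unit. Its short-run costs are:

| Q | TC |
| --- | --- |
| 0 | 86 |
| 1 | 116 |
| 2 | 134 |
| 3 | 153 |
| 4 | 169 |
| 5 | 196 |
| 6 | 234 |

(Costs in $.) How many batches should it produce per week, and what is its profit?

Profit at each row (π = 17Q − TC): Q=0: -86; Q=1: -99; Q=2: -100; Q=3: -102; Q=4: -101; Q=5: -111; Q=6: -132.
Profit is highest at Q = 0. Equivalently, the lowest AVC in the table is 83/4 ≈ $20.75 at Q = 4, and P = $17 falls below it — price never covers variable cost, so the firm shuts down and loses only its fixed cost.

Q = 0 (shut down); profit = -$86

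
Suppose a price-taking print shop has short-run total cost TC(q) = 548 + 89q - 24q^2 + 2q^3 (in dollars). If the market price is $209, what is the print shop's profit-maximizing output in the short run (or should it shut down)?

Strip out fixed cost: VC = 89q - 24q^2 + 2q^3. Then AVC = 89 - 24q + 2q^2 and MC = 89 - 48q + 6q^2.
The AVC parabola has its vertex at q = 24/4 = 6, where AVC = 89 - 24·6 + 2·6^2 = $17.
Since P = $209 ≥ min AVC = $17, price covers variable cost and the firm should produce.
Solving P = MC: -120 - 48q + 6q^2 = 0 ⇒ q = -2 or 10. On the upward-sloping branch, q* = 10.
Check: AVC at q = 10 is $49 ≤ P, so revenue covers variable cost.
Profit = P·q − TC = 209·10 − 1038 = $1052.

Produce at q = 10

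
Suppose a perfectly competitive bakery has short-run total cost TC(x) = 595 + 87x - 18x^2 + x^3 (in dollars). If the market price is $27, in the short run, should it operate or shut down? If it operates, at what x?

Produce at x = 10

From TC, MC = TC'(x) = 87 - 36x + 3x^2 and AVC = VC/x = 87 - 18x + x^2.
AVC is minimized where dAVC/dx = -18 + 2x = 0, at x = 9; min AVC = 87 - 18·9 + 9^2 = $6.
Since P = $27 ≥ min AVC = $6, price covers variable cost and the firm should produce.
Solving P = MC: 60 - 36x + 3x^2 = 0 ⇒ x = 2 or 10. On the upward-sloping branch, x* = 10.
Check: AVC at x = 10 is $7 ≤ P, so revenue covers variable cost.
Profit = P·x − TC = 27·10 − 665 = -$395, a loss, but smaller than the $595 fixed cost the firm would lose by shutting down.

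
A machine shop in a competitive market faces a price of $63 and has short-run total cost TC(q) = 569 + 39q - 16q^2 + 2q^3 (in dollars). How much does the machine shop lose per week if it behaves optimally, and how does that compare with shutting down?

Profit = -$281 at q = 6

AVC = 39 - 16q + 2q^2 has its minimum $7 at q = 4; price $63 clears that bar, so the firm operates.
MC = 39 - 32q + 6q^2. Setting P = MC and taking the root on the rising branch gives q* = 6.
TR = 63·6 = 378. TC = 569 + 90 = 659. Profit = 378 − 659 = -$281.
By producing, the firm covers all variable cost plus $288 of fixed cost; shutting down would lose the full $569.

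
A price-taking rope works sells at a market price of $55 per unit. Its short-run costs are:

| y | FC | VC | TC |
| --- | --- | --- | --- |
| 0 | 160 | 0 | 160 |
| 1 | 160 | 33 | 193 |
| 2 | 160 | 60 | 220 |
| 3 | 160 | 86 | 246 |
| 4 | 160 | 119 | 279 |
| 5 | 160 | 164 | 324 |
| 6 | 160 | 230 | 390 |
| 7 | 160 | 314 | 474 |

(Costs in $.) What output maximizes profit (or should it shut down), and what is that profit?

Profit at each row (π = 55y − TC): y=0: -160; y=1: -138; y=2: -110; y=3: -81; y=4: -59; y=5: -49; y=6: -60; y=7: -89.
Profit is maximized at y = 5. AVC there is 164/5 = $32.80 ≤ P, so producing beats shutting down (which would give -$160).

y = 5; profit = -$49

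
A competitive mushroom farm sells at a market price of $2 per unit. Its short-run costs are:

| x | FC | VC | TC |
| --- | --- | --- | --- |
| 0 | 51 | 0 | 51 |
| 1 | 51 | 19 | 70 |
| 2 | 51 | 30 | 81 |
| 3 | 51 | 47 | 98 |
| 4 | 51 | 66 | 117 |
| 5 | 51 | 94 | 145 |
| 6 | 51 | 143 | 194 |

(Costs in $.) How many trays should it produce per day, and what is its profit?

Compute π = P·x − TC at each output: x=0: -51; x=1: -68; x=2: -77; x=3: -92; x=4: -109; x=5: -135; x=6: -182.
Profit is highest at x = 0. Equivalently, the lowest AVC in the table is 30/2 ≈ $15 at x = 2, and P = $2 falls below it — price never covers variable cost, so the firm shuts down and loses only its fixed cost.

x = 0 (shut down); profit = -$51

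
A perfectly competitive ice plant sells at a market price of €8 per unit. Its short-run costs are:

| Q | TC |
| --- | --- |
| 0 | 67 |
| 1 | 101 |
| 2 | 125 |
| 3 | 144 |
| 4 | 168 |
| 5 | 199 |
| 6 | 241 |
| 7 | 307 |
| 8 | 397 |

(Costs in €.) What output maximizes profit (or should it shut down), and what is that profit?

Profit at each row (π = 8Q − TC): Q=0: -67; Q=1: -93; Q=2: -109; Q=3: -120; Q=4: -136; Q=5: -159; Q=6: -193; Q=7: -251; Q=8: -333.
Profit is highest at Q = 0. Equivalently, the lowest AVC in the table is 101/4 ≈ €25.25 at Q = 4, and P = €8 falls below it — price never covers variable cost, so the firm shuts down and loses only its fixed cost.

Q = 0 (shut down); profit = -€67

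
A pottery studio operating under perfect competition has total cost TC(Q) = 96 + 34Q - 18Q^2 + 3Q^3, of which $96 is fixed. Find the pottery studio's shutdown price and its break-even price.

Shutdown price = $7; break-even price = $34

AVC = 34 - 18Q + 3Q^2; minimized at Q = 3, giving min AVC = $7. That is the shutdown price.
ATC = 96/Q + 34 - 18Q + 3Q^2. Setting dATC/dQ = −96/Q^2 − 18 + 6Q = 0 gives Q = 4 (since 6·4^3 − 18·4^2 = 96).
min ATC = 96/4 + 34 − 18·4 + 3·4^2 = $34. That is the break-even price.
For $7 ≤ P < $34 the firm produces at a loss; below $7 it shuts down.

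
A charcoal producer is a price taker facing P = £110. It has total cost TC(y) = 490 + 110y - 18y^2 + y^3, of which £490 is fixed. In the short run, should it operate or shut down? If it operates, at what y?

Produce at y = 12

From TC, MC = TC'(y) = 110 - 36y + 3y^2 and AVC = VC/y = 110 - 18y + y^2.
AVC hits its minimum where MC = AVC, at y = 9, giving min AVC = 110 - 18·9 + 9^2 = £29.
Since P = £110 ≥ min AVC = £29, price covers variable cost and the firm should produce.
P = MC gives -36y + 3y^2 = 0, with roots 0 and 12. Take the larger (rising MC): y* = 12.
Check: AVC at y = 12 is £38 ≤ P, so revenue covers variable cost.
Profit = P·y − TC = 110·12 − 946 = £374.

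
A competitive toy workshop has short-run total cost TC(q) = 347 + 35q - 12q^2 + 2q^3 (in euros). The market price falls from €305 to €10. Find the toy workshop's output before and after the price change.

AVC = 35 - 12q + 2q^2, minimized at q = 3 where min AVC = €17. MC = 35 - 24q + 6q^2.
At P = €305 ≥ min AVC, set P = MC on the rising branch: q = 9.
At P = €10 < min AVC = €17, price no longer covers variable cost at any output, so the firm shuts down: q = 0.

Output falls from 9 to 0 (the firm shuts down)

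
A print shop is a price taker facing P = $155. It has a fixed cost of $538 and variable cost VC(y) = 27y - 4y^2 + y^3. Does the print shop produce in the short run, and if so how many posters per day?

From TC, MC = TC'(y) = 27 - 8y + 3y^2 and AVC = VC/y = 27 - 4y + y^2.
AVC is minimized where dAVC/dy = -4 + 2y = 0, at y = 2; min AVC = 27 - 4·2 + 2^2 = $23.
P = $155 exceeds min AVC = $23, so the firm stays open.
Set P = MC: 155 = 27 - 8y + 3y^2 → -128 - 8y + 3y^2 = 0. The roots are y = -16/3 and y = 8; the profit-maximizing output is on the rising part of MC, so y* = 8.
Check: AVC at y = 8 is $59 ≤ P, so revenue covers variable cost.
Profit = P·y − TC = 155·8 − 1010 = $230.

Produce at y = 8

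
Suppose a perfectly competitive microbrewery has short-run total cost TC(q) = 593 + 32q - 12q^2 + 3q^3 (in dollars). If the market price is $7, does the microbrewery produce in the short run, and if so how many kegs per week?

Variable cost is VC = 32q - 12q^2 + 3q^3, so AVC = VC/q = 32 - 12q + 3q^2 and MC = dTC/dq = 32 - 24q + 9q^2.
AVC is minimized where dAVC/dq = -12 + 6q = 0, at q = 2; min AVC = 32 - 12·2 + 3·2^2 = $20.
With P < min AVC ($7 < $20), every unit sold adds to the loss.
Shutting down limits the loss to fixed cost, $593.

Shut down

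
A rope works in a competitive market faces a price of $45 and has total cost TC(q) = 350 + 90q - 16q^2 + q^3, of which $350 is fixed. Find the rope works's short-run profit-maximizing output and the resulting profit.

Profit = -$188 at q = 9

AVC = 90 - 16q + q^2 has its minimum $26 at q = 8; price $45 clears that bar, so the firm operates.
MC = 90 - 32q + 3q^2. Setting P = MC and taking the root on the rising branch gives q* = 9.
TR = 45·9 = 405. TC = 350 + 243 = 593. Profit = 405 − 593 = -$188.
By producing, the firm covers all variable cost plus $162 of fixed cost; shutting down would lose the full $350.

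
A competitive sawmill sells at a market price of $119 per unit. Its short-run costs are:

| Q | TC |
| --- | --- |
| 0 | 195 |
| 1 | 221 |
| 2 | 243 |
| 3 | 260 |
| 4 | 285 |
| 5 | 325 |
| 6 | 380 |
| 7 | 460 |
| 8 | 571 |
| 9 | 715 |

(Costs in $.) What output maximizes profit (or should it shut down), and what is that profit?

Q = 8; profit = $381

Tabulate TR − TC: Q=0: -195; Q=1: -102; Q=2: -5; Q=3: 97; Q=4: 191; Q=5: 270; Q=6: 334; Q=7: 373; Q=8: 381; Q=9: 356.
Profit is maximized at Q = 8. AVC there is 376/8 = $47 ≤ P, so producing beats shutting down (which would give -$195).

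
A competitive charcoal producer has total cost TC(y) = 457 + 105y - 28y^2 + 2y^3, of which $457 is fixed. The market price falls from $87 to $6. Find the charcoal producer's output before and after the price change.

AVC = 105 - 28y + 2y^2, minimized at y = 7 where min AVC = $7. MC = 105 - 56y + 6y^2.
With P = $87 above the shutdown price, P = MC gives y = 9.
At P = $6 < min AVC = $7, price no longer covers variable cost at any output, so the firm shuts down: y = 0.

Output falls from 9 to 0 (the firm shuts down)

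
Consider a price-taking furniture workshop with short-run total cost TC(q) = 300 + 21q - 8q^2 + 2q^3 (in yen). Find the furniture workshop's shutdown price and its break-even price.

AVC = 21 - 8q + 2q^2; minimized at q = 2, giving min AVC = ¥13. That is the shutdown price.
ATC = 300/q + 21 - 8q + 2q^2. Setting dATC/dq = −300/q^2 − 8 + 4q = 0 gives q = 5 (since 4·5^3 − 8·5^2 = 300).
min ATC = 300/5 + 21 − 8·5 + 2·5^2 = ¥91. That is the break-even price.
Between these two prices the firm operates at a loss; above ¥91 it earns a profit.

Shutdown price = ¥13; break-even price = ¥91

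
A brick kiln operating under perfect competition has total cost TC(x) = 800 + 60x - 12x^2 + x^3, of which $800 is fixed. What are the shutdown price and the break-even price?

Shutdown price = $24; break-even price = $120

AVC = 60 - 12x + x^2; minimized at x = 6, giving min AVC = $24. That is the shutdown price.
ATC = 800/x + 60 - 12x + x^2. Setting dATC/dx = −800/x^2 − 12 + 2x = 0 gives x = 10 (since 2·10^3 − 12·10^2 = 800).
min ATC = 800/10 + 60 − 12·10 + 10^2 = $120. That is the break-even price.
For $24 ≤ P < $120 the firm produces at a loss; below $24 it shuts down.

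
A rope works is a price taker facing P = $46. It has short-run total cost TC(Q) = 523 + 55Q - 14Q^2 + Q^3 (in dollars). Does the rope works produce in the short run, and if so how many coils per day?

Strip out fixed cost: VC = 55Q - 14Q^2 + Q^3. Then AVC = 55 - 14Q + Q^2 and MC = 55 - 28Q + 3Q^2.
AVC is minimized where dAVC/dQ = -14 + 2Q = 0, at Q = 7; min AVC = 55 - 14·7 + 7^2 = $6.
Since P = $46 ≥ min AVC = $6, price covers variable cost and the firm should produce.
Solving P = MC: 9 - 28Q + 3Q^2 = 0 ⇒ Q = 1/3 or 9. On the upward-sloping branch, Q* = 9.
Check: AVC at Q = 9 is $10 ≤ P, so revenue covers variable cost.
Profit = P·Q − TC = 46·9 − 613 = -$199, a loss, but smaller than the $523 fixed cost the firm would lose by shutting down.

Produce at Q = 9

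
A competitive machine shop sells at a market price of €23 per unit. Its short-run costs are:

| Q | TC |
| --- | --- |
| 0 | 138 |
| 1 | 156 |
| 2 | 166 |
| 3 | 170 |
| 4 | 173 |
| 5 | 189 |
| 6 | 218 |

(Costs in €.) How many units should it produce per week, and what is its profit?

Q = 5; profit = -€74

Tabulate TR − TC: Q=0: -138; Q=1: -133; Q=2: -120; Q=3: -101; Q=4: -81; Q=5: -74; Q=6: -80.
Profit is maximized at Q = 5. AVC there is 51/5 = €10.20 ≤ P, so producing beats shutting down (which would give -€138).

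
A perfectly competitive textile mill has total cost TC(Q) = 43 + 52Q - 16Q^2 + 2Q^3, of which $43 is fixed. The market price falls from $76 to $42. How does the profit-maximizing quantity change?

Output falls from 6 to 5

MC = 52 - 32Q + 6Q^2; the shutdown threshold is min AVC = $20 (at Q = 4).
With P = $76 above the shutdown price, P = MC gives Q = 6.
At P = $42 ≥ min AVC, set P = MC: Q = 5. The firm stays open but cuts output.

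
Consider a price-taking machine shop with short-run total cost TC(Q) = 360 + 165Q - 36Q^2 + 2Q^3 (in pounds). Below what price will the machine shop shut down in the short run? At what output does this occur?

The firm shuts down when price falls below the minimum of average variable cost. AVC = VC/Q = 165 - 36Q + 2Q^2.
dAVC/dQ = -36 + 4Q = 0 gives Q = 9. min AVC = 165 - 36·9 + 2·9^2 = 3.
The firm shuts down for any P below £3.

£3 per unit, at Q = 9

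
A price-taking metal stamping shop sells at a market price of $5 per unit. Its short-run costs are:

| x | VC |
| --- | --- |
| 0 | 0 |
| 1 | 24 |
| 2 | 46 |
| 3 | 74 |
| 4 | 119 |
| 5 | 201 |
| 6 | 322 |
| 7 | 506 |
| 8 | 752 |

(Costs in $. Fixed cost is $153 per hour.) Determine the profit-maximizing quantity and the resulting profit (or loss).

x = 0 (shut down); profit = -$153

Tabulate TR − TC: x=0: -153; x=1: -172; x=2: -189; x=3: -212; x=4: -252; x=5: -329; x=6: -445; x=7: -624; x=8: -865.
Profit is highest at x = 0. Equivalently, the lowest AVC in the table is 46/2 ≈ $23 at x = 2, and P = $5 falls below it — price never covers variable cost, so the firm shuts down and loses only its fixed cost.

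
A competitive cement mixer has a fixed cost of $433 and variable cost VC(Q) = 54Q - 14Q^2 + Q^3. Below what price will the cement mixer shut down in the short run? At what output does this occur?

$5 per unit, at Q = 7

The firm shuts down when price falls below the minimum of average variable cost. AVC = VC/Q = 54 - 14Q + Q^2.
dAVC/dQ = -14 + 2Q = 0 gives Q = 7. min AVC = 54 - 14·7 + 7^2 = 5.
For P < $5 the firm produces nothing.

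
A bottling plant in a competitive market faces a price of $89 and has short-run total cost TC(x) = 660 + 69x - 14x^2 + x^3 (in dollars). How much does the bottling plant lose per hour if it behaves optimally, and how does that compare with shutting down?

AVC = 69 - 14x + x^2; min AVC = $20 at x = 7. Since P = $89 ≥ min AVC, the firm produces.
With MC = 69 - 28x + 3x^2, P = MC on the upward-sloping part at x* = 10.
TR = 89·10 = 890. TC = 660 + 290 = 950. Profit = 890 − 950 = -$60.
Shutting down would mean losing the fixed cost of $660, so operating at a loss of $60 is better by $600.

Profit = -$60 at x = 10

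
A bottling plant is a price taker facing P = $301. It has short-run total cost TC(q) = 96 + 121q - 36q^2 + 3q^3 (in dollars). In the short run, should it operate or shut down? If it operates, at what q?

Produce at q = 10

Variable cost is VC = 121q - 36q^2 + 3q^3, so AVC = VC/q = 121 - 36q + 3q^2 and MC = dTC/dq = 121 - 72q + 9q^2.
AVC hits its minimum where MC = AVC, at q = 6, giving min AVC = 121 - 36·6 + 3·6^2 = $13.
P = $301 exceeds min AVC = $13, so the firm stays open.
P = MC gives -180 - 72q + 9q^2 = 0, with roots -2 and 10. Take the larger (rising MC): q* = 10.
Check: AVC at q = 10 is $61 ≤ P, so revenue covers variable cost.
Profit = P·q − TC = 301·10 − 706 = $2304.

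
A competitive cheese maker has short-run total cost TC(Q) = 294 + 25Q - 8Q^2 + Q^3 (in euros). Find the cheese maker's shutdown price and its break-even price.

Shutdown price = min AVC. AVC = 25 - 8Q + Q^2, with vertex at Q = 4 and minimum €9.
ATC = 294/Q + 25 - 8Q + Q^2. Setting dATC/dQ = −294/Q^2 − 8 + 2Q = 0 gives Q = 7 (since 2·7^3 − 8·7^2 = 294).
min ATC = 294/7 + 25 − 8·7 + 7^2 = €60. That is the break-even price.
For €9 ≤ P < €60 the firm produces at a loss; below €9 it shuts down.

Shutdown price = €9; break-even price = €60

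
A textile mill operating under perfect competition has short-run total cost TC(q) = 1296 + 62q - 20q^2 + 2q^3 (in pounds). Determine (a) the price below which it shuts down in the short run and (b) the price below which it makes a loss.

AVC = 62 - 20q + 2q^2; minimized at q = 5, giving min AVC = £12. That is the shutdown price.
ATC = 1296/q + 62 - 20q + 2q^2. Setting dATC/dq = −1296/q^2 − 20 + 4q = 0 gives q = 9 (since 4·9^3 − 20·9^2 = 1296).
min ATC = 1296/9 + 62 − 20·9 + 2·9^2 = £188. That is the break-even price.
Between these two prices the firm operates at a loss; above £188 it earns a profit.

Shutdown price = £12; break-even price = £188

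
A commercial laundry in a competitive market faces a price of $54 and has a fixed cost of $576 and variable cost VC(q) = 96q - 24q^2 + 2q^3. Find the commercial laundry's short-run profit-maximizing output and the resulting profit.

AVC = 96 - 24q + 2q^2; min AVC = $24 at q = 6. Since P = $54 ≥ min AVC, the firm produces.
MC = 96 - 48q + 6q^2. Setting P = MC and taking the root on the rising branch gives q* = 7.
TR = 54·7 = 378. TC = 576 + 182 = 758. Profit = 378 − 758 = -$380.
That loss of $380 beats the $576 the firm would lose by shutting down; producing recovers $196 of fixed cost.

Profit = -$380 at q = 7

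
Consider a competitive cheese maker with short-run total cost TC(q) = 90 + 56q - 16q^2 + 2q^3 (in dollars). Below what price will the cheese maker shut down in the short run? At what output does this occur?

The firm shuts down when price falls below the minimum of average variable cost. AVC = VC/q = 56 - 16q + 2q^2.
dAVC/dq = -16 + 4q = 0 gives q = 4. min AVC = 56 - 16·4 + 2·4^2 = 24.
So the shutdown price is $24.

$24 per unit, at q = 4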